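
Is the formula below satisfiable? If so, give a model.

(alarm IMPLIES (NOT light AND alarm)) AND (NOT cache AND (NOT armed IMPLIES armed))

alarm = False; cache = False; armed = True; light = False

  alarm IMPLIES (NOT light AND alarm) = True
    NOT light AND alarm = False
      NOT light = True
  NOT cache AND (NOT armed IMPLIES armed) = True
    NOT cache = True
    NOT armed IMPLIES armed = True
      NOT armed = False
Both conjuncts True, so the formula holds.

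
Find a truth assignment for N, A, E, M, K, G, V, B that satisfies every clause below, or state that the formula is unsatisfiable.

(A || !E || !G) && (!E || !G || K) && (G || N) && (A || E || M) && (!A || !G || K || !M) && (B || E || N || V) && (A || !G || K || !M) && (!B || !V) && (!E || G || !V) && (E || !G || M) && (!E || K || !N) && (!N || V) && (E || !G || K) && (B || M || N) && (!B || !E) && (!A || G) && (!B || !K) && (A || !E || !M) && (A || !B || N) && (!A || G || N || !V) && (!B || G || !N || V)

Set N = True.
  then (!N || V) forces V = True.
  then (!B || !V) forces B = False.
Set A = False.
Try E = True:
  (A || !E || !G) forces G = False.
  clause (!E || G || !V) is falsified — backtrack.
So E = False.
  then (A || E || M) forces M = True.
Set K = True.
Set G = False.
All clauses satisfied.

N = True, A = False, E = False, M = True, K = True, G = False, V = True, B = False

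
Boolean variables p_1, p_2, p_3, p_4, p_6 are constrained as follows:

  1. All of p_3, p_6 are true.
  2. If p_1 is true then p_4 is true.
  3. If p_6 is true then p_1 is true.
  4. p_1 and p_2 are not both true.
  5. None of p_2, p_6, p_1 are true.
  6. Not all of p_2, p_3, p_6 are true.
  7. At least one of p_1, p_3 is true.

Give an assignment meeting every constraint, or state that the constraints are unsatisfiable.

Unsatisfiable

Case p_6 = True:
  Constraint (5) is violated (p_6=T) — contradiction.
Case p_6 = False:
  Constraint (1) is violated (p_6=F) — contradiction.
Both cases fail — unsatisfiable.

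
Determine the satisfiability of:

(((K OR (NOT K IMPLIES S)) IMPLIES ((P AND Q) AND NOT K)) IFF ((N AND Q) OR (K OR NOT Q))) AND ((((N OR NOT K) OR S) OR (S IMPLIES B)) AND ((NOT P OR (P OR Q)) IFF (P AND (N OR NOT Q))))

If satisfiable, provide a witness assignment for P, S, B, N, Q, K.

P: True, S: False, B: False, N: True, Q: False, K: False

  ((K OR (NOT K IMPLIES S)) IMPLIES ((P AND Q) AND NOT K)) IFF ((N AND Q) OR (K OR NOT Q)) = True
    (K OR (NOT K IMPLIES S)) IMPLIES ((P AND Q) AND NOT K) = True
      K OR (NOT K IMPLIES S) = False
        NOT K IMPLIES S = False
          NOT K = True
      (P AND Q) AND NOT K = False
        P AND Q = False
        NOT K = True
    (N AND Q) OR (K OR NOT Q) = True
      N AND Q = False
      K OR NOT Q = True
        NOT Q = True
  (((N OR NOT K) OR S) OR (S IMPLIES B)) AND ((NOT P OR (P OR Q)) IFF (P AND (N OR NOT Q))) = True
    ((N OR NOT K) OR S) OR (S IMPLIES B) = True
      (N OR NOT K) OR S = True
        N OR NOT K = True
          NOT K = True
      S IMPLIES B = True
    (NOT P OR (P OR Q)) IFF (P AND (N OR NOT Q)) = True
      NOT P OR (P OR Q) = True
        NOT P = False
        P OR Q = True
      P AND (N OR NOT Q) = True
        N OR NOT Q = True
          NOT Q = True
Both conjuncts True, so the formula holds.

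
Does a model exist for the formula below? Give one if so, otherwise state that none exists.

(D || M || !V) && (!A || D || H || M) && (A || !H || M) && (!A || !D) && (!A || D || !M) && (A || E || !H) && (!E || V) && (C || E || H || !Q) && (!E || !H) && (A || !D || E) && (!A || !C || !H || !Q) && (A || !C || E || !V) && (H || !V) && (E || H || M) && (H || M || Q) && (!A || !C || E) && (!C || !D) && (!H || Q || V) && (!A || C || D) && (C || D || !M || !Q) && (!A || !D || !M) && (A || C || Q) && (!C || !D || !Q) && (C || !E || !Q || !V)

Set A = False.
Try E = True:
  (!E || V) forces V = True.
  (!E || !H) forces H = False.
  clause (H || !V) is falsified — backtrack.
So E = False.
  then (A || E || !H) forces H = False.
  then (A || !D || E) forces D = False.
  then (H || !V) forces V = False.
  then (E || H || M) forces M = True.
Set C = True.
Set Q = False.
All clauses satisfied.

A: False, E: False, C: True, H: False, D: False, M: True, Q: False, V: False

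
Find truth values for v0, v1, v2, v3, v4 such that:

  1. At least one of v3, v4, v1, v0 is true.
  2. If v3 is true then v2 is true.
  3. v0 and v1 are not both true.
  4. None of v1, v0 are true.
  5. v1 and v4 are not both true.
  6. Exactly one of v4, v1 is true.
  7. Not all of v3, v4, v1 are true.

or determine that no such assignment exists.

v0 = False, v1 = False, v2 = True, v3 = True, v4 = True

  (1) {v3, v4, v1, v0}: 2 true — at least one ✓
  (2) v3=T ⇒ v2: T ✓
  (3) v0=F, v1=F — not both ✓
  (4) {v1, v0}: 0 true — none ✓
  (5) v1=F, v4=T — not both ✓
  (6) {v4, v1}: 1 true — exactly one ✓
  (7) {v3, v4, v1}: 2/3 true — not all ✓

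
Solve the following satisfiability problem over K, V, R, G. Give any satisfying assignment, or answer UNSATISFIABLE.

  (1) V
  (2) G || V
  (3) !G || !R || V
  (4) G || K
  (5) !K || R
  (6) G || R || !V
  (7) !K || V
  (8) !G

Unit clause (V) forces V = True.
Unit clause (!G) forces G = False.
In (G || K) only K is left, so K = True.
In (!K || R) only R is left, so R = True.
Check each clause:
  (V): V holds.
  (G || V): V holds.
  (!G || !R || V): !G holds.
  (G || K): K holds.
  (!K || R): R holds.
  (G || R || !V): R holds.
  (!K || V): V holds.
  (!G): !G holds.
All clauses satisfied.

K: True, V: True, R: True, G: False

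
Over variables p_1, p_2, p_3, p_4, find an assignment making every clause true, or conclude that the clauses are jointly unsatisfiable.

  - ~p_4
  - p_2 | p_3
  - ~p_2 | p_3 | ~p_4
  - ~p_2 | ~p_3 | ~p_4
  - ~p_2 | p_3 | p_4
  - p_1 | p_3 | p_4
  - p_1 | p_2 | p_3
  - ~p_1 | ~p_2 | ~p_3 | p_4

Unit clause (~p_4) forces p_4 = False.
Set p_1 = True.
Try p_2 = True:
  (~p_2 | p_3 | p_4) forces p_3 = True.
  clause (~p_1 | ~p_2 | ~p_3 | p_4) is falsified — backtrack.
So p_2 = False.
  then (p_2 | p_3) forces p_3 = True.
Check each clause:
  (~p_4): ~p_4 holds.
  (p_2 | p_3): p_3 holds.
  (~p_2 | p_3 | ~p_4): ~p_2 holds.
  (~p_2 | ~p_3 | ~p_4): ~p_2 holds.
  (~p_2 | p_3 | p_4): ~p_2 holds.
  (p_1 | p_3 | p_4): p_1 holds.
  (p_1 | p_2 | p_3): p_1 holds.
  (~p_1 | ~p_2 | ~p_3 | p_4): ~p_2 holds.
All clauses satisfied.

p_1 = True, p_2 = False, p_3 = True, p_4 = False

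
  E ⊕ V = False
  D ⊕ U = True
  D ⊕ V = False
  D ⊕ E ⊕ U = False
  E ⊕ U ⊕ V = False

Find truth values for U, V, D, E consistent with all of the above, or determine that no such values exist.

U=F; V=T; D=T; E=T

E ⊕ V = T ⊕ T = False ✓
D ⊕ U = T ⊕ F = True ✓
D ⊕ V = T ⊕ T = False ✓
D ⊕ E ⊕ U = T ⊕ T ⊕ F = False ✓
E ⊕ U ⊕ V = T ⊕ F ⊕ T = False ✓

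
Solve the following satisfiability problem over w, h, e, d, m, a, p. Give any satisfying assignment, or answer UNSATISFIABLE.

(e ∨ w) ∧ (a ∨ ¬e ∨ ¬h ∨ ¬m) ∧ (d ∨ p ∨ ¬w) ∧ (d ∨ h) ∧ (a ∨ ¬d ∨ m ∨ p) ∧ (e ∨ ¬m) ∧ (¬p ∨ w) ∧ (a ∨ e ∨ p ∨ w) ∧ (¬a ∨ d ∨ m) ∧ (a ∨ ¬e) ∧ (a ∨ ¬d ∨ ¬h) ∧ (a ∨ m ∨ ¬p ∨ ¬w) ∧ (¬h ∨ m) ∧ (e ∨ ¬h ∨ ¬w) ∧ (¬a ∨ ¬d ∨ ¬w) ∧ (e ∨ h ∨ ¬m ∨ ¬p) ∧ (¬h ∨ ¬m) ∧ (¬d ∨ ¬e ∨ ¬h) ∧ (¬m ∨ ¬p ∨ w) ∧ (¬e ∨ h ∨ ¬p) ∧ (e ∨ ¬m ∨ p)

w: False, h: False, e: True, d: True, m: True, a: True, p: False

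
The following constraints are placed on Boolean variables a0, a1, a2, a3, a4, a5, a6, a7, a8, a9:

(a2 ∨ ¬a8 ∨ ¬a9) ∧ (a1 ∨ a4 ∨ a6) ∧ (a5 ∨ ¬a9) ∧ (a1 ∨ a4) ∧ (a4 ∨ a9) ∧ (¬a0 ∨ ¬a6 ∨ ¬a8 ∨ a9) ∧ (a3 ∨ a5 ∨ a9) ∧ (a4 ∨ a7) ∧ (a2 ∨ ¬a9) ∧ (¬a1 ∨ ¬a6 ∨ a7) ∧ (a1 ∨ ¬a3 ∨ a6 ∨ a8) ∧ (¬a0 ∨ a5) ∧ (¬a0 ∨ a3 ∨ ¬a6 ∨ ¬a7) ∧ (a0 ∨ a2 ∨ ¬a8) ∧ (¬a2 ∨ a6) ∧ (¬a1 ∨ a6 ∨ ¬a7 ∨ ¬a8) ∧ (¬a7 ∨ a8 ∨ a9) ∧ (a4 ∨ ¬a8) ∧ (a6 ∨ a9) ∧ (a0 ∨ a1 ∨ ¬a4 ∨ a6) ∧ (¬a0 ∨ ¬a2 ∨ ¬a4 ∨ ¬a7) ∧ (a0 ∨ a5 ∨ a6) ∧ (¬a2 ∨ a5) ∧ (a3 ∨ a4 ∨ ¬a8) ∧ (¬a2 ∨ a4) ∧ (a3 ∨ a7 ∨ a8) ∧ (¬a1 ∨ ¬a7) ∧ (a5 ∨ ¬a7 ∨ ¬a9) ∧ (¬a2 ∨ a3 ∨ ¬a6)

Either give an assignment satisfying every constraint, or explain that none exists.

a0 = False; a1 = False; a2 = True; a3 = True; a4 = True; a5 = True; a6 = True; a7 = False; a8 = True; a9 = True

Set a0 = False.
Set a1 = False.
  then (a1 ∨ a4) forces a4 = True.
  then (a0 ∨ a1 ∨ ¬a4 ∨ a6) forces a6 = True.
Set a2 = True.
  then (¬a2 ∨ a5) forces a5 = True.
  then (¬a2 ∨ a3 ∨ ¬a6) forces a3 = True.
Set a7 = False.
Set a8 = True.
Set a9 = True.
All clauses satisfied.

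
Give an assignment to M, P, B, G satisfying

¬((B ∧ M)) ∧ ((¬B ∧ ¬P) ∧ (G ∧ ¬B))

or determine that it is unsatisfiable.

M: False; P: False; B: False; G: True

  ¬((B ∧ M)) = True
    B ∧ M = False
  (¬B ∧ ¬P) ∧ (G ∧ ¬B) = True
    ¬B ∧ ¬P = True
      ¬B = True
      ¬P = True
    G ∧ ¬B = True
      ¬B = True
Both conjuncts True, so the formula holds.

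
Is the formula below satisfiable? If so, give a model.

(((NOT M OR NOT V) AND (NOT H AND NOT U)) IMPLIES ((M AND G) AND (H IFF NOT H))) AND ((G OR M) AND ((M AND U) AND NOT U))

Case U = True: the conjunct NOT U is False.
Case U = False: the conjunct U is False.
Both cases fail — unsatisfiable.

No satisfying assignment exists.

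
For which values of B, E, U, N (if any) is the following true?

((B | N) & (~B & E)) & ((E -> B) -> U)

B=F, E=T, U=F, N=T

  (B | N) & (~B & E) = True
    B | N = True
    ~B & E = True
      ~B = True
  (E -> B) -> U = True
    E -> B = False
Both conjuncts True, so the formula holds.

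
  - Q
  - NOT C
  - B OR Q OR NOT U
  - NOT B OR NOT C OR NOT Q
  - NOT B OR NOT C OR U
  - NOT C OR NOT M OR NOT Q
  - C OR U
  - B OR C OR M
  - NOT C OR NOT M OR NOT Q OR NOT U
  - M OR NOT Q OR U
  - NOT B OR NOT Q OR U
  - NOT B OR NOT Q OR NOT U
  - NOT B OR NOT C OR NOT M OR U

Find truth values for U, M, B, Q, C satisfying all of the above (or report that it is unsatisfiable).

Unit clause (Q) forces Q = True.
Unit clause (NOT C) forces C = False.
In (C OR U) only U is left, so U = True.
In (NOT B OR NOT Q OR NOT U) only NOT B is left, so B = False.
In (B OR C OR M) only M is left, so M = True.
All clauses satisfied.

U: True, M: True, B: False, Q: True, C: False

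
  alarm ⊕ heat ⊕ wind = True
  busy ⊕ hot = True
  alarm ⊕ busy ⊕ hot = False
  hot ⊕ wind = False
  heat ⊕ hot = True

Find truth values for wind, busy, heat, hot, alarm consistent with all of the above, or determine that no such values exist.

Adding constraints 1, 2, 3, 4, 5 mod 2: every variable appears an even number of times on the left, so the left side is 0.
But the right sides sum to 1 (mod 2). 0 ≠ 1 — the system is inconsistent.

The formula is unsatisfiable.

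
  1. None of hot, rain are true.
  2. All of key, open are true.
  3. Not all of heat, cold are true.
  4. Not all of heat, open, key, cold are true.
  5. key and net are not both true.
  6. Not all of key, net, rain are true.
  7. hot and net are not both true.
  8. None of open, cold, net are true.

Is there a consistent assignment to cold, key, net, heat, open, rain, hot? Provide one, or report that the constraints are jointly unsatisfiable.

Case open = True:
  Constraint (8) is violated (open=T) — contradiction.
Case open = False:
  Constraint (2) is violated (open=F) — contradiction.
Both cases fail — unsatisfiable.

No satisfying assignment exists.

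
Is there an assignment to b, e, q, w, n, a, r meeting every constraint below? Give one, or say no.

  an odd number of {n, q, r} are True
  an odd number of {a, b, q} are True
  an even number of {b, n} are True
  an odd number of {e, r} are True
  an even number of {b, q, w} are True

b = True, e = False, q = True, w = False, n = True, a = True, r = True

{n, q, r}: 3 true → odd ✓
{a, b, q}: 3 true → odd ✓
{b, n}: 2 true → even ✓
{e, r}: 1 true → odd ✓
{b, q, w}: 2 true → even ✓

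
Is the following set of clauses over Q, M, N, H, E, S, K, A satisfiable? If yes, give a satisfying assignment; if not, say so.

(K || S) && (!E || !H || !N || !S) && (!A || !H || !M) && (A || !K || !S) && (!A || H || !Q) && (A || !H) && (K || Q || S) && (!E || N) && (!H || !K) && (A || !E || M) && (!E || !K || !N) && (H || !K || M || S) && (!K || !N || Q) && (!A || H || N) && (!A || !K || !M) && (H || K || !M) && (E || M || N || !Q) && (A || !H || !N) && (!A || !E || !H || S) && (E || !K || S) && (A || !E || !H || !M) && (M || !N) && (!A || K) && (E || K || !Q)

Q=F; M=F; N=F; H=F; E=F; S=T; K=F; A=F

Set Q = False.
Set M = False.
  then (M || !N) forces N = False.
  then (!E || N) forces E = False.
Try H = True:
  (A || !H) forces A = True.
  (!H || !K) forces K = False.
  clause (!A || K) is falsified — backtrack.
So H = False.
  then (!A || H || N) forces A = False.
Set S = True.
  then (A || !K || !S) forces K = False.
All clauses satisfied.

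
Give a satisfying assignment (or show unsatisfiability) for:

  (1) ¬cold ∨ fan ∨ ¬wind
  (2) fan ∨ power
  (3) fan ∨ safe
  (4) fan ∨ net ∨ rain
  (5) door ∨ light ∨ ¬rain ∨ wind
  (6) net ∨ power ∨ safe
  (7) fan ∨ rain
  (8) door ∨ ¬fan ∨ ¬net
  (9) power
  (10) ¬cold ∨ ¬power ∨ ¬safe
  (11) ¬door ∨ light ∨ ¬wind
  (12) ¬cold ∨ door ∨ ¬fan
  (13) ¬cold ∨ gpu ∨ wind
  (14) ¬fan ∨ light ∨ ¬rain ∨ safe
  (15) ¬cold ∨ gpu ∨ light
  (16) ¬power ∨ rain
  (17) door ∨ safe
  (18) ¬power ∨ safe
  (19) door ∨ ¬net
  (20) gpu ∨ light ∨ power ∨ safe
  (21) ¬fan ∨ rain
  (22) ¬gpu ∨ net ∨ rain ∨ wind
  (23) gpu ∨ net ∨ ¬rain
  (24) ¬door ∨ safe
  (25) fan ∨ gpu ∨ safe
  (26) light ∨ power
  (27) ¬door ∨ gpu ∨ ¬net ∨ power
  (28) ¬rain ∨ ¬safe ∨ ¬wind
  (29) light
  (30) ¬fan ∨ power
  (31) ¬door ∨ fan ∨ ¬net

net = True, power = True, light = True, safe = True, cold = False, gpu = True, rain = True, fan = True, door = True, wind = False

Unit clause (power) forces power = True.
In (¬power ∨ rain) only rain is left, so rain = True.
In (¬power ∨ safe) only safe is left, so safe = True.
In (¬rain ∨ ¬safe ∨ ¬wind) only ¬wind is left, so wind = False.
Unit clause (light) forces light = True.
In (¬cold ∨ ¬power ∨ ¬safe) only ¬cold is left, so cold = False.
Set net = True.
  then (door ∨ ¬net) forces door = True.
  then (¬door ∨ fan ∨ ¬net) forces fan = True.
Set gpu = True.
All clauses satisfied.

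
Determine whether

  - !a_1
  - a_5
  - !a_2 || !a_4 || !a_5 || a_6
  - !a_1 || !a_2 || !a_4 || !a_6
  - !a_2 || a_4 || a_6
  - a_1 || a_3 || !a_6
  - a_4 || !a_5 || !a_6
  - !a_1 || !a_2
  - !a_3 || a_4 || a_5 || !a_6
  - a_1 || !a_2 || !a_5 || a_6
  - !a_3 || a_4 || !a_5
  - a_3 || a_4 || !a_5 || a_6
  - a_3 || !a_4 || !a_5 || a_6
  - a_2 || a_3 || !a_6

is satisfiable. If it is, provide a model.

Unit clause (!a_1) forces a_1 = False.
Unit clause (a_5) forces a_5 = True.
Set a_2 = False.
Try a_3 = False:
  (a_1 || a_3 || !a_6) forces a_6 = False.
  (a_3 || a_4 || !a_5 || a_6) forces a_4 = True.
  clause (a_3 || !a_4 || !a_5 || a_6) is falsified — backtrack.
So a_3 = True.
  then (!a_3 || a_4 || !a_5) forces a_4 = True.
Set a_6 = False.
All clauses satisfied.

a_1=F, a_2=F, a_3=T, a_4=T, a_5=T, a_6=F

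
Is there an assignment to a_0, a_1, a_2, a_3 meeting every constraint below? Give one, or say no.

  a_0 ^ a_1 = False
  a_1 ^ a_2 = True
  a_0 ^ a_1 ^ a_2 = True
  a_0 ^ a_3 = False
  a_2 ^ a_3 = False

Unsatisfiable

Adding constraints 1, 2, 4, 5 mod 2: every variable appears an even number of times on the left, so the left side is 0.
But the right sides sum to 1 (mod 2). 0 ≠ 1 — the system is inconsistent.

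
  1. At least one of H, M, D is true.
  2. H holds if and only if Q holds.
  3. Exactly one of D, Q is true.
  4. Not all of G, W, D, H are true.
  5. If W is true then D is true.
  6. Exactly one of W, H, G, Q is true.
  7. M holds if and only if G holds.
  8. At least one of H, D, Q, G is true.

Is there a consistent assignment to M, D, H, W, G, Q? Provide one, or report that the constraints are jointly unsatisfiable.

M = True, D = True, H = False, W = False, G = True, Q = False

  (1) {H, M, D}: 2 true — at least one ✓
  (2) H=F, Q=F — same ✓
  (3) {D, Q}: 1 true — exactly one ✓
  (4) {G, W, D, H}: 2/4 true — not all ✓
  (5) W=F ⇒ D: vacuous ✓
  (6) {W, H, G, Q}: 1 true — exactly one ✓
  (7) M=T, G=T — same ✓
  (8) {H, D, Q, G}: 2 true — at least one ✓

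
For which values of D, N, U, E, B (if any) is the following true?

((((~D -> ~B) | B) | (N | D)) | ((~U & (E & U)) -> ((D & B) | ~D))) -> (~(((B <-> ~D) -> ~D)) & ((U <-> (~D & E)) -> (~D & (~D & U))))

D=T, N=F, U=T, E=T, B=F

  ((((~D -> ~B) | B) | (N | D)) | ((~U & (E & U)) -> ((D & B) | ~D))) -> (~(((B <-> ~D) -> ~D)) & ((U <-> (~D & E)) -> (~D & (~D & U)))) = True
    (((~D -> ~B) | B) | (N | D)) | ((~U & (E & U)) -> ((D & B) | ~D)) = True
      ((~D -> ~B) | B) | (N | D) = True
        (~D -> ~B) | B = True
          ~D -> ~B = True
            ~D = False
            ~B = True
        N | D = True
      (~U & (E & U)) -> ((D & B) | ~D) = True
        ~U & (E & U) = False
          ~U = False
          E & U = True
        (D & B) | ~D = False
          D & B = False
          ~D = False
    ~(((B <-> ~D) -> ~D)) & ((U <-> (~D & E)) -> (~D & (~D & U))) = True
      ~(((B <-> ~D) -> ~D)) = True
        (B <-> ~D) -> ~D = False
          B <-> ~D = True
            ~D = False
          ~D = False
      (U <-> (~D & E)) -> (~D & (~D & U)) = True
        U <-> (~D & E) = False
          ~D & E = False
            ~D = False
        ~D & (~D & U) = False
          ~D = False
          ~D & U = False
            ~D = False
The formula evaluates to True.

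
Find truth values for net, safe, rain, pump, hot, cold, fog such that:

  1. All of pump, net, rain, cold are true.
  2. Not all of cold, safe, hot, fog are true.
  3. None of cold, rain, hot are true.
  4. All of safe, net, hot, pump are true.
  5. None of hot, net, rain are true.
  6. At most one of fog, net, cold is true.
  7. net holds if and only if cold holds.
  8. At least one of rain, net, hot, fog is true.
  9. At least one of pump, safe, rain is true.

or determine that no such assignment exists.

Case net = True:
  Constraint (5) is violated (net=T) — contradiction.
Case net = False:
  Constraint (1) is violated (net=F) — contradiction.
Both cases fail — unsatisfiable.

No satisfying assignment exists.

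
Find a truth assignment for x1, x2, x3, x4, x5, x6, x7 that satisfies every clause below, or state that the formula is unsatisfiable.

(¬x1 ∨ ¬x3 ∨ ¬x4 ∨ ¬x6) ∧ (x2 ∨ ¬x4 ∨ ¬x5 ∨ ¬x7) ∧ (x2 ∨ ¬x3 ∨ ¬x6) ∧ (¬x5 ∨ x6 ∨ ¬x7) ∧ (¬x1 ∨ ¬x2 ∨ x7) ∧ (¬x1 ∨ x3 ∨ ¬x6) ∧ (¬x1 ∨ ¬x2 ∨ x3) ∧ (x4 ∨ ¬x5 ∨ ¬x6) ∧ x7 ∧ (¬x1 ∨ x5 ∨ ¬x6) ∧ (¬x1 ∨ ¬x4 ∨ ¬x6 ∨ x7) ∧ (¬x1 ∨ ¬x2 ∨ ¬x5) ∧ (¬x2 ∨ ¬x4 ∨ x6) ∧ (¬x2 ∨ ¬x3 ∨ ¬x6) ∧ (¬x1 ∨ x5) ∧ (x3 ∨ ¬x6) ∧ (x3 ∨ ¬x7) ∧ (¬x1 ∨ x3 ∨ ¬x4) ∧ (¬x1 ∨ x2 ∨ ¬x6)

Unit clause (x7) forces x7 = True.
In (x3 ∨ ¬x7) only x3 is left, so x3 = True.
Try x1 = True:
  (¬x1 ∨ x5) forces x5 = True.
  (¬x5 ∨ x6 ∨ ¬x7) forces x6 = True.
  (¬x1 ∨ ¬x3 ∨ ¬x4 ∨ ¬x6) forces x4 = False.
  clause (x4 ∨ ¬x5 ∨ ¬x6) is falsified — backtrack.
So x1 = False.
Set x2 = True.
  then (¬x2 ∨ ¬x3 ∨ ¬x6) forces x6 = False.
  then (¬x5 ∨ x6 ∨ ¬x7) forces x5 = False.
  then (¬x2 ∨ ¬x4 ∨ x6) forces x4 = False.
All clauses satisfied.

x1: False; x2: True; x3: True; x4: False; x5: False; x6: False; x7: True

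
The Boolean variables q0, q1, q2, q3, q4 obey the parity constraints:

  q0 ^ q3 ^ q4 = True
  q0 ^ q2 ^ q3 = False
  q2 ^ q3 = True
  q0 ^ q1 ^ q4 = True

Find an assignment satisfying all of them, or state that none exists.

q0 = True, q1 = True, q2 = False, q3 = True, q4 = True

q0 ^ q3 ^ q4 = T ^ T ^ T = True ✓
q0 ^ q2 ^ q3 = T ^ F ^ T = False ✓
q2 ^ q3 = F ^ T = True ✓
q0 ^ q1 ^ q4 = T ^ T ^ T = True ✓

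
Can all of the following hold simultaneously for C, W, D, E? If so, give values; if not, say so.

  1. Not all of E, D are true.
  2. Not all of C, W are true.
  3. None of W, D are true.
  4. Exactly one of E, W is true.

C: True; W: False; D: False; E: True

  (1) {E, D}: 1/2 true — not all ✓
  (2) {C, W}: 1/2 true — not all ✓
  (3) {W, D}: 0 true — none ✓
  (4) {E, W}: 1 true — exactly one ✓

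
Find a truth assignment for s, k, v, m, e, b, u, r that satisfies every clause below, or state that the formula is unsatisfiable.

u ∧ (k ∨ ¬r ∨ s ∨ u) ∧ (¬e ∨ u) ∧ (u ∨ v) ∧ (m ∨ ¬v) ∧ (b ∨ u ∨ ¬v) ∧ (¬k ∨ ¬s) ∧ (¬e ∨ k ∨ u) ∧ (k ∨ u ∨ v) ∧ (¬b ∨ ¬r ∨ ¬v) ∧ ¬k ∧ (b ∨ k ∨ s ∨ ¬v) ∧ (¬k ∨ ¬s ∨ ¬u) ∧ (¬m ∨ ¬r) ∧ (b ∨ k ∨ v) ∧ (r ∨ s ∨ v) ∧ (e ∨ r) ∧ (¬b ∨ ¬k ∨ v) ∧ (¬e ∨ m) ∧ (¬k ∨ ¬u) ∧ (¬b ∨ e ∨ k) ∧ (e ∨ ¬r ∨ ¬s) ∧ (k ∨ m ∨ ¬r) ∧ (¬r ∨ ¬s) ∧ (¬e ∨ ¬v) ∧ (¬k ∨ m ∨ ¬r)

Unit clause (u) forces u = True.
Unit clause (¬k) forces k = False.
Set s = True.
  then (¬r ∨ ¬s) forces r = False.
  then (e ∨ r) forces e = True.
  then (¬e ∨ m) forces m = True.
  then (¬e ∨ ¬v) forces v = False.
  then (b ∨ k ∨ v) forces b = True.
All clauses satisfied.

s = True; k = False; v = False; m = True; e = True; b = True; u = True; r = False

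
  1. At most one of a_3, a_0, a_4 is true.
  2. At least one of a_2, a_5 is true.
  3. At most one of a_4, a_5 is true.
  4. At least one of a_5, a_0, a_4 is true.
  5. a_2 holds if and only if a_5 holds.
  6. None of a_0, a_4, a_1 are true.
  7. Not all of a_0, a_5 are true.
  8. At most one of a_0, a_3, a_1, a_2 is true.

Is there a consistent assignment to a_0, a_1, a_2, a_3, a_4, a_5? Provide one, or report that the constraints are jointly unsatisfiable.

a_0=F; a_1=F; a_2=T; a_3=F; a_4=F; a_5=T

  (1) {a_3, a_0, a_4}: 0 true — at most one ✓
  (2) {a_2, a_5}: 2 true — at least one ✓
  (3) {a_4, a_5}: 1 true — at most one ✓
  (4) {a_5, a_0, a_4}: 1 true — at least one ✓
  (5) a_2=T, a_5=T — same ✓
  (6) {a_0, a_4, a_1}: 0 true — none ✓
  (7) {a_0, a_5}: 1/2 true — not all ✓
  (8) {a_0, a_3, a_1, a_2}: 1 true — at most one ✓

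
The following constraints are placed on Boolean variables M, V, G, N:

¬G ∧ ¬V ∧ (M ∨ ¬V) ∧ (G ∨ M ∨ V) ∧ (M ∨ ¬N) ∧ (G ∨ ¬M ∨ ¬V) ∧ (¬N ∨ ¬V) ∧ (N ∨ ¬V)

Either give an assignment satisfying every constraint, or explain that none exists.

M: True, V: False, G: False, N: False

Unit clause (¬G) forces G = False.
Unit clause (¬V) forces V = False.
In (G ∨ M ∨ V) only M is left, so M = True.
Set N = False.
Check each clause:
  (¬G): ¬G holds.
  (¬V): ¬V holds.
  (M ∨ ¬V): M holds.
  (G ∨ M ∨ V): M holds.
  (M ∨ ¬N): M holds.
  (G ∨ ¬M ∨ ¬V): ¬V holds.
  (¬N ∨ ¬V): ¬N holds.
  (N ∨ ¬V): ¬V holds.
All clauses satisfied.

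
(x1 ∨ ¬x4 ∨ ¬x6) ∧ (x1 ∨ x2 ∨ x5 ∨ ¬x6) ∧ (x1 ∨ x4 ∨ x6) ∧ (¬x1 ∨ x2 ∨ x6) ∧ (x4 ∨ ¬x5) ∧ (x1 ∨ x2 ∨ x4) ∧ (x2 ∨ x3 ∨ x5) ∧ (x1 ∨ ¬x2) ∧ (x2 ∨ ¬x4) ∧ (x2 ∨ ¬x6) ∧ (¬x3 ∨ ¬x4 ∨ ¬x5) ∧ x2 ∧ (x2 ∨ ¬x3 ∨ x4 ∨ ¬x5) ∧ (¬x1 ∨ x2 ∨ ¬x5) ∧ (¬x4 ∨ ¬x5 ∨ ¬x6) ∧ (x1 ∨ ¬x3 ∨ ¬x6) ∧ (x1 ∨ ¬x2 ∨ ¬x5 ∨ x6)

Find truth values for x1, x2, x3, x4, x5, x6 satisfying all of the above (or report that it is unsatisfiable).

x1: True, x2: True, x3: False, x4: False, x5: False, x6: True

Unit clause (x2) forces x2 = True.
In (x1 ∨ ¬x2) only x1 is left, so x1 = True.
Set x3 = False.
Set x4 = False.
  then (x4 ∨ ¬x5) forces x5 = False.
Set x6 = True.
All clauses satisfied.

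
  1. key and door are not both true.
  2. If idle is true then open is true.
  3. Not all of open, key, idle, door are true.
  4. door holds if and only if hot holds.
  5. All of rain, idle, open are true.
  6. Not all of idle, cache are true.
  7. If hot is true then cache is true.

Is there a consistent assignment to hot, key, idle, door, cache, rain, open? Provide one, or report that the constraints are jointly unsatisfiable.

hot = False, key = True, idle = True, door = False, cache = False, rain = True, open = True

  (1) key=T, door=F — not both ✓
  (2) idle=T ⇒ open: T ✓
  (3) {open, key, idle, door}: 3/4 true — not all ✓
  (4) door=F, hot=F — same ✓
  (5) {rain, idle, open}: all 3 true ✓
  (6) {idle, cache}: 1/2 true — not all ✓
  (7) hot=F ⇒ cache: vacuous ✓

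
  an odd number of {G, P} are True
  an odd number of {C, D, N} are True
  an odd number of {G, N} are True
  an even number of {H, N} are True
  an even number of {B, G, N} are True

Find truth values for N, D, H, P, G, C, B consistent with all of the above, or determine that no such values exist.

N = True; D = False; H = True; P = True; G = False; C = False; B = True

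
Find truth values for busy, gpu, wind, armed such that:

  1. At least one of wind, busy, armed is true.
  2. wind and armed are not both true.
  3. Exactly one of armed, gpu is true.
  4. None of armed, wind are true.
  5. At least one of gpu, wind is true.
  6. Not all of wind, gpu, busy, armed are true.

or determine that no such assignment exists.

busy=T, gpu=T, wind=F, armed=F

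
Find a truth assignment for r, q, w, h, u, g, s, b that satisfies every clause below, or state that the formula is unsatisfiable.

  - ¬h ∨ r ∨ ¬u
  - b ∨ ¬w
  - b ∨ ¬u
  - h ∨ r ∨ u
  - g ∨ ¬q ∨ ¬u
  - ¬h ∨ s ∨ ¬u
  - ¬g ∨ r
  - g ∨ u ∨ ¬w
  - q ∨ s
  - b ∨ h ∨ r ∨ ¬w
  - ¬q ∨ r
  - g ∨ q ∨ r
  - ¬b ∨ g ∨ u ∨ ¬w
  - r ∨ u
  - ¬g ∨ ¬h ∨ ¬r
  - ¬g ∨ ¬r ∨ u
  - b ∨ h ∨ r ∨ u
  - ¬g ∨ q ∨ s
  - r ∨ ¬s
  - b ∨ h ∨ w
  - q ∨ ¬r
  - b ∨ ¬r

r = True; q = True; w = False; h = False; u = False; g = False; s = False; b = True

Try r = False:
  (¬g ∨ r) forces g = False.
  (¬q ∨ r) forces q = False.
  clause (g ∨ q ∨ r) is falsified — backtrack.
So r = True.
  then (q ∨ ¬r) forces q = True.
  then (b ∨ ¬r) forces b = True.
Set w = False.
Set h = False.
Set u = False.
  then (¬g ∨ ¬r ∨ u) forces g = False.
Set s = False.
All clauses satisfied.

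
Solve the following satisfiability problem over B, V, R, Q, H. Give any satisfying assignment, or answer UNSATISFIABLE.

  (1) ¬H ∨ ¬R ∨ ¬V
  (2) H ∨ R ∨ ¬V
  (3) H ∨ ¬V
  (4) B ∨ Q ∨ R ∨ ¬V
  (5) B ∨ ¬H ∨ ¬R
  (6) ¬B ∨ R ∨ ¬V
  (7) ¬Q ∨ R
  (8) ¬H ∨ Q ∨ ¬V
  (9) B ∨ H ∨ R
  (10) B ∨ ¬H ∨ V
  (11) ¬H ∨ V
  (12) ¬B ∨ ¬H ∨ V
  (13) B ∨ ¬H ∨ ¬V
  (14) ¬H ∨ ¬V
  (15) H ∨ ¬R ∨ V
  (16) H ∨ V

UNSATISFIABLE

Case V = True:
  (H ∨ ¬V) forces H = True.
  Clause (¬H ∨ ¬V) is falsified — contradiction.
Case V = False:
  (¬H ∨ V) forces H = False.
  Clause (H ∨ V) is falsified — contradiction.
Both cases fail, so the formula is unsatisfiable.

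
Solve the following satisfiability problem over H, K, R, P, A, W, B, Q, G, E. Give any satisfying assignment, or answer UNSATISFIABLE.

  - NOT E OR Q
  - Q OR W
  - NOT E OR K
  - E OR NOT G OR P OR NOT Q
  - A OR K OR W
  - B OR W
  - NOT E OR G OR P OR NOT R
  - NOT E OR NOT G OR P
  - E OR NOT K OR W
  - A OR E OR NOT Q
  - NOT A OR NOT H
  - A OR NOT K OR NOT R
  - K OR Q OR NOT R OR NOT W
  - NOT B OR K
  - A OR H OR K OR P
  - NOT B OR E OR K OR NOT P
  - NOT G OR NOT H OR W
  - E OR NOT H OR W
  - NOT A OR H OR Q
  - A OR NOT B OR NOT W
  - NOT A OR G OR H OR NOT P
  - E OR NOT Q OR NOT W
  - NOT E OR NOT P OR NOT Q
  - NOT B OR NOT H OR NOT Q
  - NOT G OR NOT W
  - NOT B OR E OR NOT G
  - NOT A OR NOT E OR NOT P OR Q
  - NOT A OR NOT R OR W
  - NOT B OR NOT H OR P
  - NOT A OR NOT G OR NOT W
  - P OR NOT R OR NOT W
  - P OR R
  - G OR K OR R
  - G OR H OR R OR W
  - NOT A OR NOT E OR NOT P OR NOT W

H: True; K: True; R: False; P: True; A: False; W: True; B: False; Q: False; G: False; E: False

Set H = True.
  then (NOT A OR NOT H) forces A = False.
Set K = True.
  then (A OR NOT K OR NOT R) forces R = False.
  then (P OR R) forces P = True.
Set W = True.
  then (A OR NOT B OR NOT W) forces B = False.
  then (NOT G OR NOT W) forces G = False.
Try Q = True:
  (A OR E OR NOT Q) forces E = True.
  clause (NOT E OR NOT P OR NOT Q) is falsified — backtrack.
So Q = False.
  then (NOT E OR Q) forces E = False.
All clauses satisfied.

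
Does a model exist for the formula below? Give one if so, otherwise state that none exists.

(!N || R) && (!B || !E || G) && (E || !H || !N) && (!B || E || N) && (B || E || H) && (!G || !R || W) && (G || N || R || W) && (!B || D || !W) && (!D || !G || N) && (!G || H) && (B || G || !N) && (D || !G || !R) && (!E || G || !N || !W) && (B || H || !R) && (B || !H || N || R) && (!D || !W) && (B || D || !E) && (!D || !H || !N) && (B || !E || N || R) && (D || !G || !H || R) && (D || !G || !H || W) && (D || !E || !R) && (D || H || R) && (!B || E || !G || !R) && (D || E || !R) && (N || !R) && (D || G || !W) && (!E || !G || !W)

Set N = True.
  then (!N || R) forces R = True.
Try H = True:
  (E || !H || !N) forces E = True.
  (!D || !H || !N) forces D = False.
  clause (D || !E || !R) is falsified — backtrack.
So H = False.
  then (!G || H) forces G = False.
  then (B || G || !N) forces B = True.
  then (!B || !E || G) forces E = False.
  then (D || E || !R) forces D = True.
  then (!D || !W) forces W = False.
All clauses satisfied.

N = True, H = False, R = True, E = False, W = False, G = False, D = True, B = True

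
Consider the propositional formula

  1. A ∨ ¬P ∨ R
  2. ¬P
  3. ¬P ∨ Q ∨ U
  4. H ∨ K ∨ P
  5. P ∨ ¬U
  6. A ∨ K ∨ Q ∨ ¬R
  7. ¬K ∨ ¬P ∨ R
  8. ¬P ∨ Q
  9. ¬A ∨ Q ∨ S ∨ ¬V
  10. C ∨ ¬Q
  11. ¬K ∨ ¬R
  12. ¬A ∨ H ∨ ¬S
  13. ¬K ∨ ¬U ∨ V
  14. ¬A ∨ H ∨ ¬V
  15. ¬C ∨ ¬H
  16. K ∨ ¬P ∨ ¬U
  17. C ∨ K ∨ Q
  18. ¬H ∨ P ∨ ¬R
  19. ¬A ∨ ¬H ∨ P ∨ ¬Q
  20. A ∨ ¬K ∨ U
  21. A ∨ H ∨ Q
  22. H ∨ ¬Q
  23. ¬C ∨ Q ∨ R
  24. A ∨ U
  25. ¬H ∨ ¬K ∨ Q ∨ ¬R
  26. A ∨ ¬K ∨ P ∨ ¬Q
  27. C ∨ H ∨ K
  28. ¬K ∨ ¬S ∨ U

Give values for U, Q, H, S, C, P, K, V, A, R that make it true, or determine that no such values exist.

U = False, Q = False, H = False, S = False, C = False, P = False, K = True, V = False, A = True, R = False

Unit clause (¬P) forces P = False.
In (P ∨ ¬U) only ¬U is left, so U = False.
In (A ∨ U) only A is left, so A = True.
Try Q = True:
  (C ∨ ¬Q) forces C = True.
  (¬C ∨ ¬H) forces H = False.
  clause (H ∨ ¬Q) is falsified — backtrack.
So Q = False.
Set H = False.
  then (H ∨ K ∨ P) forces K = True.
  then (¬K ∨ ¬R) forces R = False.
  then (¬A ∨ H ∨ ¬S) forces S = False.
  then (¬A ∨ H ∨ ¬V) forces V = False.
  then (¬C ∨ Q ∨ R) forces C = False.
All clauses satisfied.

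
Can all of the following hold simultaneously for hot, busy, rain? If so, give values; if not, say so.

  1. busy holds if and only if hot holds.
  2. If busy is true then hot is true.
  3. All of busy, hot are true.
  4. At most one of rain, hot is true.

hot = True, busy = True, rain = False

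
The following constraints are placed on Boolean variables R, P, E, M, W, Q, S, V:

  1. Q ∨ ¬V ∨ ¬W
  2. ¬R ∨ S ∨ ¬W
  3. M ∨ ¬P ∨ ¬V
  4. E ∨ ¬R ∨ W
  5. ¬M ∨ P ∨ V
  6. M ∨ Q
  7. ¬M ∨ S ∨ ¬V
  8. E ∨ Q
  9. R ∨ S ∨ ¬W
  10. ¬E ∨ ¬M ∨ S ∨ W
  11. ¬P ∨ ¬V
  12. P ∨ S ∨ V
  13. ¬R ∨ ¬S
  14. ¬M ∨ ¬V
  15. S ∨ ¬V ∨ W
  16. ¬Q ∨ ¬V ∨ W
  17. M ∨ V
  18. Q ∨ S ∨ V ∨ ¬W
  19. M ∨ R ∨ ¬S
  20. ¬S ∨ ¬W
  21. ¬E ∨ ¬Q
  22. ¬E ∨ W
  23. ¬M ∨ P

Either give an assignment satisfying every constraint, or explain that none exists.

R = False, P = True, E = False, M = True, W = False, Q = True, S = True, V = False

Try R = True:
  (¬R ∨ ¬S) forces S = False.
  (¬R ∨ S ∨ ¬W) forces W = False.
  (E ∨ ¬R ∨ W) forces E = True.
  clause (¬E ∨ W) is falsified — backtrack.
So R = False.
Set P = True.
  then (¬P ∨ ¬V) forces V = False.
  then (M ∨ V) forces M = True.
Try E = True:
  (¬E ∨ ¬Q) forces Q = False.
  (¬E ∨ W) forces W = True.
  (R ∨ S ∨ ¬W) forces S = True.
  clause (¬S ∨ ¬W) is falsified — backtrack.
So E = False.
  then (E ∨ Q) forces Q = True.
Set W = False.
Set S = True.
All clauses satisfied.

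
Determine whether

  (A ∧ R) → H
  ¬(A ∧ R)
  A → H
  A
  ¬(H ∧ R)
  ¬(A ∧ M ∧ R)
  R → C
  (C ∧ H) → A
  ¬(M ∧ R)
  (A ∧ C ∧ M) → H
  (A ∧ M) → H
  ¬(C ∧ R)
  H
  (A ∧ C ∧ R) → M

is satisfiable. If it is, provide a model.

Unit clause (H) forces H = True.
Unit clause (A) forces A = True.
In (¬A ∨ ¬R) only ¬R is left, so R = False.
Set M = False.
Set C = True.
All clauses satisfied.

M=F; A=T; H=T; R=F; C=T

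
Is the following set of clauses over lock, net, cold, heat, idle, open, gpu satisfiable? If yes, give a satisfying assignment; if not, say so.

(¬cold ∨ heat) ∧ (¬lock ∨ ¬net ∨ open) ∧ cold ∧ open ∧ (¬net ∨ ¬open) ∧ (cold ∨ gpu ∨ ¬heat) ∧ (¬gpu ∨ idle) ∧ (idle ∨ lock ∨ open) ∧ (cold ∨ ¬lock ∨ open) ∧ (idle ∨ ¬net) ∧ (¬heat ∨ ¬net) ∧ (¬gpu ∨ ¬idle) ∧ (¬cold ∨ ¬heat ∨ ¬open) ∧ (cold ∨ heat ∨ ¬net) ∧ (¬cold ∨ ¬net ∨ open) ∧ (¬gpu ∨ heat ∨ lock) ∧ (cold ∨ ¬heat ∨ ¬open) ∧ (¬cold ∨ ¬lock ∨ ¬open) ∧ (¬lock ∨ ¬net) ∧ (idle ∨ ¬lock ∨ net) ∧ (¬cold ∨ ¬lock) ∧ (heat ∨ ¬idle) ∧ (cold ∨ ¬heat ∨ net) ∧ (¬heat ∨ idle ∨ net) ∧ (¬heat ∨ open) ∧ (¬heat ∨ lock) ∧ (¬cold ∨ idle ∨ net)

Case cold = True:
  (¬cold ∨ heat) forces heat = True.
  (open) forces open = True.
  Clause (¬cold ∨ ¬heat ∨ ¬open) is falsified — contradiction.
Case cold = False:
  Clause (cold) is falsified — contradiction.
Both cases fail, so the formula is unsatisfiable.

Unsatisfiable — no assignment works.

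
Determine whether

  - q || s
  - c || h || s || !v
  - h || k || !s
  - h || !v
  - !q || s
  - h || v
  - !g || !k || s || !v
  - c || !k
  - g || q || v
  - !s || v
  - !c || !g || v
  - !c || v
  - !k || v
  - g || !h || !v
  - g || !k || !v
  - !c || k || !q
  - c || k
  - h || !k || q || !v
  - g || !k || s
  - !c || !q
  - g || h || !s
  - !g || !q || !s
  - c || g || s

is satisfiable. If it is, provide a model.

h=T, v=T, q=F, s=T, c=T, g=T, k=F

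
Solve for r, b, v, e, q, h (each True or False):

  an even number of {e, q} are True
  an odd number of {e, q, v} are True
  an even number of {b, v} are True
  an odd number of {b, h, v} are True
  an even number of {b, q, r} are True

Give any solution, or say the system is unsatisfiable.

r=T, b=T, v=T, e=F, q=F, h=T

{e, q}: 0 true → even ✓
{e, q, v}: 1 true → odd ✓
{b, v}: 2 true → even ✓
{b, h, v}: 3 true → odd ✓
{b, q, r}: 2 true → even ✓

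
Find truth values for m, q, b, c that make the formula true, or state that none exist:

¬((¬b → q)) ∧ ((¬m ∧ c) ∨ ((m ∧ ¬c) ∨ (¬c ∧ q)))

m = True; q = False; b = False; c = False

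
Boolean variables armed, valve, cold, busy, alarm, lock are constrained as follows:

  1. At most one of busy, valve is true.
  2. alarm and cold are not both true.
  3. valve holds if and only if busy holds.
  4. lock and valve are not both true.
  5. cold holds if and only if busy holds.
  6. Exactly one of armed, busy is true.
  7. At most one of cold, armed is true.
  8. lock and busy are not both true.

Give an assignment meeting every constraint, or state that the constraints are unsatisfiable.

armed = True, valve = False, cold = False, busy = False, alarm = True, lock = True

  (1) {busy, valve}: 0 true — at most one ✓
  (2) alarm=T, cold=F — not both ✓
  (3) valve=F, busy=F — same ✓
  (4) lock=T, valve=F — not both ✓
  (5) cold=F, busy=F — same ✓
  (6) {armed, busy}: 1 true — exactly one ✓
  (7) {cold, armed}: 1 true — at most one ✓
  (8) lock=T, busy=F — not both ✓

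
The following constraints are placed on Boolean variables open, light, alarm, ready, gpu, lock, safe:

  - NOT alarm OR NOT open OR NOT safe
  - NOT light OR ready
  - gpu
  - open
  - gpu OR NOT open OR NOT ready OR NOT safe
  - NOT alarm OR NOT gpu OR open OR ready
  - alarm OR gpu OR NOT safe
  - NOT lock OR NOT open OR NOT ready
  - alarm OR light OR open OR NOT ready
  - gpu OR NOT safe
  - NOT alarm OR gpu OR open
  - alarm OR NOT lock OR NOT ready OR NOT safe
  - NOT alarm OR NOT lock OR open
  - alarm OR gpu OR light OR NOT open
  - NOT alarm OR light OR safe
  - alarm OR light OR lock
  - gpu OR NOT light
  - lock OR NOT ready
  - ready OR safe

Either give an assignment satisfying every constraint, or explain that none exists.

Unit clause (gpu) forces gpu = True.
Unit clause (open) forces open = True.
Set light = False.
Set alarm = False.
  then (alarm OR light OR lock) forces lock = True.
  then (NOT lock OR NOT open OR NOT ready) forces ready = False.
  then (ready OR safe) forces safe = True.
All clauses satisfied.

open=T, light=F, alarm=F, ready=F, gpu=T, lock=T, safe=T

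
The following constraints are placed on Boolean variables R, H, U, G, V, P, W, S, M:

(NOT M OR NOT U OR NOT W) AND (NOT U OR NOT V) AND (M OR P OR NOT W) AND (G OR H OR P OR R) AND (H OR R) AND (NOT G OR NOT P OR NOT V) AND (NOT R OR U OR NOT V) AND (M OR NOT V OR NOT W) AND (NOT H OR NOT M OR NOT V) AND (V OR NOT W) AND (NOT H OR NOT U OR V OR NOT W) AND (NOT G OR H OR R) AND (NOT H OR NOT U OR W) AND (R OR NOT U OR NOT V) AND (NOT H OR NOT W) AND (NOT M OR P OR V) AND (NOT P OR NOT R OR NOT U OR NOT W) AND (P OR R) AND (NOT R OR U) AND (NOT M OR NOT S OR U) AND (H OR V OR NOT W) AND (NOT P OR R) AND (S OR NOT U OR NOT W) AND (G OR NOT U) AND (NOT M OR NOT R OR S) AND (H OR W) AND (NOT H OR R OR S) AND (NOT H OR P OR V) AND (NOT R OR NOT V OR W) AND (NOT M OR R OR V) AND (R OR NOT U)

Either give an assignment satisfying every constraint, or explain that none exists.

Unsatisfiable

Case U = True:
  (NOT U OR NOT V) forces V = False.
  (V OR NOT W) forces W = False.
  (NOT H OR NOT U OR W) forces H = False.
  Clause (H OR W) is falsified — contradiction.
Case U = False:
  (NOT R OR U) forces R = False.
  (H OR R) forces H = True.
  (NOT H OR NOT W) forces W = False.
  (P OR R) forces P = True.
  Clause (NOT P OR R) is falsified — contradiction.
Both cases fail, so the formula is unsatisfiable.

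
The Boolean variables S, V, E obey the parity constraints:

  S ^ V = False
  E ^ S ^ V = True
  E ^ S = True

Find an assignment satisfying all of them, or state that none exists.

S=F; V=F; E=T

S ^ V = F ^ F = False ✓
E ^ S ^ V = T ^ F ^ F = True ✓
E ^ S = T ^ F = True ✓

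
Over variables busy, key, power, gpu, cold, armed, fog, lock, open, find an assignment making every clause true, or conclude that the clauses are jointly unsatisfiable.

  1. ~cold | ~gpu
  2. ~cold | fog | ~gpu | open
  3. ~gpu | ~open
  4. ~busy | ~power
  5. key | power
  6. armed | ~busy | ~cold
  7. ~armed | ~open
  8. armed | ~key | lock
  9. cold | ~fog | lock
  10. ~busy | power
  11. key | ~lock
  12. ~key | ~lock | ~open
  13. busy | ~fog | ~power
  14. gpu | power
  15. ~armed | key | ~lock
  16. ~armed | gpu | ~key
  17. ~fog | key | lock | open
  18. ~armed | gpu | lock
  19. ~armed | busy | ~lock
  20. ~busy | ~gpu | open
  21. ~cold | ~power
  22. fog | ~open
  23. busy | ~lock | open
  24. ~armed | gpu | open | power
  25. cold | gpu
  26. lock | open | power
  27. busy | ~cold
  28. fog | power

busy = False; key = False; power = True; gpu = True; cold = False; armed = False; fog = False; lock = False; open = False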